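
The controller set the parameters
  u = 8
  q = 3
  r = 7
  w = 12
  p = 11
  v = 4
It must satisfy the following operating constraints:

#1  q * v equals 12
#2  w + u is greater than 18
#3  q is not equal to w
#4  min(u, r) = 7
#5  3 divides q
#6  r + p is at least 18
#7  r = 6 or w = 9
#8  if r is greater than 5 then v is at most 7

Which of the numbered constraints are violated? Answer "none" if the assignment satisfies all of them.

Constraint 7 does not hold.

#1 q * v = 3 * 4 = 12  OK
#2 w + u = 12 + 8 = 20; 20 > 18  OK
#3 q = 3, w = 12; distinct  OK
#4 min(8, 7) = 7  OK
#5 3 / 3 = 1, so 3 divides 3  OK
#6 r + p = 7 + 11 = 18; 18 ≥ 18  OK
#7 r = 7 ≠ 6 and w = 12 ≠ 9; both disjuncts false  FAIL
#8 r = 7 > 5, so we need v ≤ 7; v = 4 ≤ 7  OK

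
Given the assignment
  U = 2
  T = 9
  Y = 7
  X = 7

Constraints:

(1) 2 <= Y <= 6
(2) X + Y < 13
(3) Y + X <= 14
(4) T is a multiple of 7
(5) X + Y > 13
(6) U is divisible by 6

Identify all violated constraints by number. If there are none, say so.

(1) Y = 7 is outside [2, 6]  fails
(2) X + Y = 7 + 7 = 14; 14 ≥ 13, bound 13 not met  fails
(3) Y + X = 7 + 7 = 14; 14 ≤ 14  holds
(4) 9 = 7*1 + 2, so 7 does not divide 9  fails
(5) X + Y = 7 + 7 = 14; 14 > 13  holds
(6) 2 = 6*0 + 2, so 6 does not divide 2  fails

The assignment fails constraints 1, 2, 4, 6.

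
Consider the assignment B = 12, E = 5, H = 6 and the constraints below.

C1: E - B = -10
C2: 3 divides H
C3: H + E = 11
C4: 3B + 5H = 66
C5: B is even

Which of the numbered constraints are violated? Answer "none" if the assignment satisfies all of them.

Constraint 1 is violated.

C1: E - B = 5 - 12 = -7, not -10 — does not hold.
C2: 6 / 3 = 2, so 3 divides 6 — holds.
C3: H + E = 6 + 5 = 11 — holds.
C4: 3B + 5H = 3(12) + 5(6) = 66 — holds.
C5: B = 12 is even — holds.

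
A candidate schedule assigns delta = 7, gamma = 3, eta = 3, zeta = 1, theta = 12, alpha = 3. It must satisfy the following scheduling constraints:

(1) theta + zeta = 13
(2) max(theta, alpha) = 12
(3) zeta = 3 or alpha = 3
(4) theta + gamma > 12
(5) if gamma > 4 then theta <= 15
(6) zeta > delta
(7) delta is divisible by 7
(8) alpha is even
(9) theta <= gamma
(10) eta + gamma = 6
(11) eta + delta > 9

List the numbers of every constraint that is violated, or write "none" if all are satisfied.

The assignment fails constraints 6, 8, and 9.

(1) theta + zeta = 12 + 1 = 13 — holds.
(2) max(12, 3) = 12 — holds.
(3) zeta = 1 ≠ 3, but alpha = 3 = 3 (second disjunct) — holds.
(4) theta + gamma = 12 + 3 = 15; 15 > 12 — holds.
(5) gamma = 3, not > 4; antecedent false, conditional vacuously true — holds.
(6) zeta = 1, delta = 7; 1 ≤ 7 (want >) — does not hold.
(7) 7 / 7 = 1, so 7 divides 7 — holds.
(8) alpha = 3 is odd — does not hold.
(9) theta = 12, gamma = 3; 12 > 3 (want ≤) — does not hold.
(10) eta + gamma = 3 + 3 = 6 — holds.
(11) eta + delta = 3 + 7 = 10; 10 > 9 — holds.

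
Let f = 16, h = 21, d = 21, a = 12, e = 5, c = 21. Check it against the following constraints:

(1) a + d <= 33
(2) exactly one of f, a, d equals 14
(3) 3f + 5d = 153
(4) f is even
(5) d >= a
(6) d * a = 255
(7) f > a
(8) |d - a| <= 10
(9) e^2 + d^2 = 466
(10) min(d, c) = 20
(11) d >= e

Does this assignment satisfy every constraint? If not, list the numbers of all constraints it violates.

(1) a + d = 12 + 21 = 33; 33 ≤ 33 — satisfied.
(2) f=16, a=12, d=21; 0 of them equal 14, not exactly one — violated.
(3) 3f + 5d = 3(16) + 5(21) = 153 — satisfied.
(4) f = 16 is even — satisfied.
(5) d = 21, a = 12; 21 ≥ 12 — satisfied.
(6) d * a = 21 * 12 = 252, not 255 — violated.
(7) f = 16, a = 12; 16 > 12 — satisfied.
(8) |21 - 12| = 9; 9 ≤ 10 — satisfied.
(9) e^2 + d^2 = 5^2 + 21^2 = 25 + 441 = 466 — satisfied.
(10) min(21, 21) = 21, not 20 — violated.
(11) d = 21, e = 5; 21 ≥ 5 — satisfied.

Constraints 2, 6, and 10 do not hold.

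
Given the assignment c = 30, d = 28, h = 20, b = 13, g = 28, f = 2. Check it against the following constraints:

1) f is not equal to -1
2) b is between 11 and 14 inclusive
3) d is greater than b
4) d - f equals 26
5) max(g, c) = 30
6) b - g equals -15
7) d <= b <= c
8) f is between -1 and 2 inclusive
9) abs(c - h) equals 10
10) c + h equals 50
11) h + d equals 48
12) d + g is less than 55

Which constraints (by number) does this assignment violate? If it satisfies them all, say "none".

1) f = 2, and 2 ≠ -1 — holds.
2) b = 13 lies in [11, 14] — holds.
3) d = 28, b = 13; 28 > 13 — holds.
4) d - f = 28 - 2 = 26 — holds.
5) max(28, 30) = 30 — holds.
6) b - g = 13 - 28 = -15 — holds.
7) values 28, 13, 30; d = 28 is not <= b = 13 — fails.
8) f = 2 lies in [-1, 2] — holds.
9) abs(30 - 20) = 10 — holds.
10) c + h = 30 + 20 = 50 — holds.
11) h + d = 20 + 28 = 48 — holds.
12) d + g = 28 + 28 = 56; 56 ≥ 55, bound 55 not met — fails.

Violated: 7 and 12.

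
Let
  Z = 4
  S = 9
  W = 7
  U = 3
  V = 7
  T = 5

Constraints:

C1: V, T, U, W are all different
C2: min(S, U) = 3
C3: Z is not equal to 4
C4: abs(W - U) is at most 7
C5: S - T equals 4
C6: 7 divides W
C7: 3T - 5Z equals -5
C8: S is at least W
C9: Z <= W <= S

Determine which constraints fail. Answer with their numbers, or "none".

C1: V = W = 7, not all different — violated.
C2: min(9, 3) = 3 — OK.
C3: Z = 4, but 4 is required to differ — violated.
C4: abs(7 - 3) = 4; 4 ≤ 7 — OK.
C5: S - T = 9 - 5 = 4 — OK.
C6: 7 / 7 = 1, so 7 divides 7 — OK.
C7: 3T - 5Z = 3(5) - 5(4) = -5 — OK.
C8: S = 9, W = 7; 9 ≥ 7 — OK.
C9: values 4 <= 7 <= 9 — OK.

Constraints 1 and 3 are violated.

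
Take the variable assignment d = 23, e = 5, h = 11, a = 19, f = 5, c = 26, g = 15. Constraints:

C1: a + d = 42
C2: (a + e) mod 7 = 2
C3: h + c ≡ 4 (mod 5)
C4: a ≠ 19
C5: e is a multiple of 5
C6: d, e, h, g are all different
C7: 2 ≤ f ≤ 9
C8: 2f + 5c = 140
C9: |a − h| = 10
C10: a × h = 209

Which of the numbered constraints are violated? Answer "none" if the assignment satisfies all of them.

C1: a + d = 19 + 23 = 42 — satisfied.
C2: a + e = 24; 24 mod 7 = 3, not 2 — violated.
C3: h + c = 37; 37 mod 5 = 2, not 4 — violated.
C4: a = 19, but 19 is required to differ — violated.
C5: 5 / 5 = 1, so 5 divides 5 — satisfied.
C6: values 23, 5, 11, 15 are pairwise distinct — satisfied.
C7: f = 5 lies in [2, 9] — satisfied.
C8: 2f + 5c = 2(5) + 5(26) = 140 — satisfied.
C9: |19 − 11| = 8, not 10 — violated.
C10: a × h = 19 × 11 = 209 — satisfied.

The assignment fails constraints 2, 3, 4, and 9.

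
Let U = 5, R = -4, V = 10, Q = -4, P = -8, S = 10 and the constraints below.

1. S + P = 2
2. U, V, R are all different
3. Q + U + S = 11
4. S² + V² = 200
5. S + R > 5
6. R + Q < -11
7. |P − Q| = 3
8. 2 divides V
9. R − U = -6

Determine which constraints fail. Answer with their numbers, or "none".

1. S + P = 10 + (-8) = 2  true
2. values 5, 10, -4 are pairwise distinct  true
3. Q + U + S = -4 + 5 + 10 = 11  true
4. S² + V² = 10² + 10² = 100 + 100 = 200  true
5. S + R = 10 + (-4) = 6; 6 > 5  true
6. R + Q = -4 + (-4) = -8; -8 ≥ -11, bound -11 not met  false
7. |-8 − (-4)| = 4, not 3  false
8. 10 / 2 = 5, so 2 divides 10  true
9. R − U = -4 − 5 = -9, not -6  false

No — constraints 6, 7, 9 are not satisfied.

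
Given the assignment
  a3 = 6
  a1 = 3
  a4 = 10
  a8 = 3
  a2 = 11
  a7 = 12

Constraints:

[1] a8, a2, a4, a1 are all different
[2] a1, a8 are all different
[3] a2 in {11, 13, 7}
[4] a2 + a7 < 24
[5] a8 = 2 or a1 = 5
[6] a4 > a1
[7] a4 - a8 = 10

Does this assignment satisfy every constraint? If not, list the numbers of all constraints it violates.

Violated: 1, 2, 5, and 7.

[1] a8 = a1 = 3, not all different — violated.
[2] a1 = a8 = 3, not all different — violated.
[3] a2 = 11 is in {11, 13, 7} — satisfied.
[4] a2 + a7 = 11 + 12 = 23; 23 < 24 — satisfied.
[5] a8 = 3 ≠ 2 and a1 = 3 ≠ 5; both disjuncts false — violated.
[6] a4 = 10, a1 = 3; 10 > 3 — satisfied.
[7] a4 - a8 = 10 - 3 = 7, not 10 — violated.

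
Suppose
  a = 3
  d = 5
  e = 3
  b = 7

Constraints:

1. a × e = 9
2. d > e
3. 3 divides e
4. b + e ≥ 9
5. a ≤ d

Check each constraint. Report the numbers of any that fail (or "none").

All constraints are satisfied.

1. a × e = 3 × 3 = 9 — satisfied.
2. d = 5, e = 3; 5 > 3 — satisfied.
3. 3 / 3 = 1, so 3 divides 3 — satisfied.
4. b + e = 7 + 3 = 10; 10 ≥ 9 — satisfied.
5. a = 3, d = 5; 3 ≤ 5 — satisfied.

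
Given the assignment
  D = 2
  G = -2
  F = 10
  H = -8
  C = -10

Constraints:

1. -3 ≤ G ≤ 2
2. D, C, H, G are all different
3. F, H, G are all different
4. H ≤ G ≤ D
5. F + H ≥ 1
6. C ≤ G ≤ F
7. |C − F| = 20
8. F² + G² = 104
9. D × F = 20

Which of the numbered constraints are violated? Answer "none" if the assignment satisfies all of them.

All constraints are satisfied.

1. G = -2 lies in [-3, 2]  yes
2. values 2, -10, -8, -2 are pairwise distinct  yes
3. values 10, -8, -2 are pairwise distinct  yes
4. values -8 ≤ -2 ≤ 2  yes
5. F + H = 10 + (-8) = 2; 2 ≥ 1  yes
6. values -10 ≤ -2 ≤ 10  yes
7. |-10 − 10| = 20  yes
8. F² + G² = 10² + (-2)² = 100 + 4 = 104  yes
9. D × F = 2 × 10 = 20  yes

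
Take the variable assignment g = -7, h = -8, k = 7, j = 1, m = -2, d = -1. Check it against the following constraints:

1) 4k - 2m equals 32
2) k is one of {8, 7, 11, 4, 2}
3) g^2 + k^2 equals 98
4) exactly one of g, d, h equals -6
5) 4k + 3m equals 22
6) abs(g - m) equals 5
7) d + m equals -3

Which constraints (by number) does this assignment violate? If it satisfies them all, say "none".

No — constraint 4 is not satisfied.

1) 4k - 2m = 4(7) - 2(-2) = 32  OK
2) k = 7 is in {8, 7, 11, 4, 2}  OK
3) g^2 + k^2 = (-7)^2 + 7^2 = 49 + 49 = 98  OK
4) g=-7, d=-1, h=-8; 0 of them equal -6, not exactly one  FAIL
5) 4k + 3m = 4(7) + 3(-2) = 22  OK
6) abs(-7 - (-2)) = 5  OK
7) d + m = -1 + (-2) = -3  OK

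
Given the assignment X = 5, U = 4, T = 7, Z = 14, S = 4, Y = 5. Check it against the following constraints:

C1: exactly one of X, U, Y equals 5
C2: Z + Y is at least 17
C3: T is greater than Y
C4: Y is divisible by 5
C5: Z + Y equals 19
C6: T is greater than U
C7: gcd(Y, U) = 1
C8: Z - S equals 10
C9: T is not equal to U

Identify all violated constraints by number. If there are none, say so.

The assignment fails constraint 1.

C1: X=5, U=4, Y=5; 2 of them equal 5, not exactly one — violated.
C2: Z + Y = 14 + 5 = 19; 19 ≥ 17 — satisfied.
C3: T = 7, Y = 5; 7 > 5 — satisfied.
C4: 5 / 5 = 1, so 5 divides 5 — satisfied.
C5: Z + Y = 14 + 5 = 19 — satisfied.
C6: T = 7, U = 4; 7 > 4 — satisfied.
C7: gcd(5, 4) = 1 — satisfied.
C8: Z - S = 14 - 4 = 10 — satisfied.
C9: T = 7, U = 4; distinct — satisfied.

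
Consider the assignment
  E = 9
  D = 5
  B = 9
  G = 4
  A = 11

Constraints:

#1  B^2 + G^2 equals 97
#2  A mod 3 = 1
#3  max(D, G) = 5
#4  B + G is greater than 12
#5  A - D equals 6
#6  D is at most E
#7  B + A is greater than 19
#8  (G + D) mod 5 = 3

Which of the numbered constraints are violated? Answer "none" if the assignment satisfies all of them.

#1 B^2 + G^2 = 9^2 + 4^2 = 81 + 16 = 97  ✓
#2 11 mod 3 = 2, not 1  ✗
#3 max(5, 4) = 5  ✓
#4 B + G = 9 + 4 = 13; 13 > 12  ✓
#5 A - D = 11 - 5 = 6  ✓
#6 D = 5, E = 9; 5 ≤ 9  ✓
#7 B + A = 9 + 11 = 20; 20 > 19  ✓
#8 G + D = 9; 9 mod 5 = 4, not 3  ✗

The assignment fails constraints 2 and 8.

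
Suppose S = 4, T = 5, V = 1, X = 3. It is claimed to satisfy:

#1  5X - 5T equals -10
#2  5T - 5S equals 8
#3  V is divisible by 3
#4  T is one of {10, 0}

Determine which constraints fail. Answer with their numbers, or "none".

The assignment fails constraints 2, 3, and 4.

#1 5X - 5T = 5(3) - 5(5) = -10 — holds.
#2 5T - 5S = 5(5) - 5(4) = 5, not 8 — does not hold.
#3 1 = 3*0 + 1, so 3 does not divide 1 — does not hold.
#4 T = 5 is not in {10, 0} — does not hold.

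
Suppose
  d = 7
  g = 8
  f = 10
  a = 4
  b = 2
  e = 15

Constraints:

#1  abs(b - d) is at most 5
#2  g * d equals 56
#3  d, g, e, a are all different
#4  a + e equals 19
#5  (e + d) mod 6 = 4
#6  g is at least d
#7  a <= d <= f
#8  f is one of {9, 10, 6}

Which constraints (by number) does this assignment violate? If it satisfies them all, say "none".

All constraints are satisfied.

#1 abs(2 - 7) = 5; 5 ≤ 5 — OK.
#2 g * d = 8 * 7 = 56 — OK.
#3 values 7, 8, 15, 4 are pairwise distinct — OK.
#4 a + e = 4 + 15 = 19 — OK.
#5 e + d = 22; 22 mod 6 = 4 — OK.
#6 g = 8, d = 7; 8 ≥ 7 — OK.
#7 values 4 <= 7 <= 10 — OK.
#8 f = 10 is in {9, 10, 6} — OK.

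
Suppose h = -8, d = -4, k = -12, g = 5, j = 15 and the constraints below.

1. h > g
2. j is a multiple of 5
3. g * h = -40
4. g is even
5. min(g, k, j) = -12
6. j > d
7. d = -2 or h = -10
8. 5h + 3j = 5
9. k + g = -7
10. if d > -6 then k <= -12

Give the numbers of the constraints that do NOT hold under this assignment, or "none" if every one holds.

1. h = -8, g = 5; -8 ≤ 5 (want >) — violated.
2. 15 / 5 = 3, so 5 divides 15 — satisfied.
3. g * h = 5 * (-8) = -40 — satisfied.
4. g = 5 is odd — violated.
5. min(5, -12, 15) = -12 — satisfied.
6. j = 15, d = -4; 15 > -4 — satisfied.
7. d = -4 ≠ -2 and h = -8 ≠ -10; both disjuncts false — violated.
8. 5h + 3j = 5(-8) + 3(15) = 5 — satisfied.
9. k + g = -12 + 5 = -7 — satisfied.
10. d = -4 > -6, so we need k ≤ -12; k = -12 ≤ -12 — satisfied.

Violated: 1, 4, 7.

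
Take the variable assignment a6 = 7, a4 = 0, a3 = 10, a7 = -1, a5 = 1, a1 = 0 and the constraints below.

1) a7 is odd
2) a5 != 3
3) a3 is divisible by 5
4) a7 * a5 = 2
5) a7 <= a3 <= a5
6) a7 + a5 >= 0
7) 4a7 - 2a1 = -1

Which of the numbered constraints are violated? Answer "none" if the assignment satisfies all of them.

1) a7 = -1 is odd — OK.
2) a5 = 1, and 1 ≠ 3 — OK.
3) 10 / 5 = 2, so 5 divides 10 — OK.
4) a7 * a5 = -1 * 1 = -1, not 2 — violated.
5) values -1, 10, 1; a3 = 10 is not <= a5 = 1 — violated.
6) a7 + a5 = -1 + 1 = 0; 0 ≥ 0 — OK.
7) 4a7 - 2a1 = 4(-1) - 2(0) = -4, not -1 — violated.

No — constraints 4, 5, 7 are not satisfied.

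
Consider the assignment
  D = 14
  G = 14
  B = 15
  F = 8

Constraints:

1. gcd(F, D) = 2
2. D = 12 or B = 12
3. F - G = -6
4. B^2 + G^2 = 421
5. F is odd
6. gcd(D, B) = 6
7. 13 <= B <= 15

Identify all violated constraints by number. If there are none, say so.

1. gcd(8, 14) = 2  ✔
2. D = 14 ≠ 12 and B = 15 ≠ 12; both disjuncts false  ✘
3. F - G = 8 - 14 = -6  ✔
4. B^2 + G^2 = 15^2 + 14^2 = 225 + 196 = 421  ✔
5. F = 8 is even  ✘
6. gcd(14, 15) = 1, not 6  ✘
7. B = 15 lies in [13, 15]  ✔

Violated: 2, 5, and 6.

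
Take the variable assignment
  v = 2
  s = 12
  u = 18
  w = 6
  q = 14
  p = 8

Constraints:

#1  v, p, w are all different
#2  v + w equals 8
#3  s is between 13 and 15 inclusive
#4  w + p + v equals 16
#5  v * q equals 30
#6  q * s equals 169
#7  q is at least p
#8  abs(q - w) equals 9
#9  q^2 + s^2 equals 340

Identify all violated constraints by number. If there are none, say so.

Constraints 3, 5, 6, 8 do not hold.

#1 values 2, 8, 6 are pairwise distinct  holds
#2 v + w = 2 + 6 = 8  holds
#3 s = 12 is outside [13, 15]  fails
#4 w + p + v = 6 + 8 + 2 = 16  holds
#5 v * q = 2 * 14 = 28, not 30  fails
#6 q * s = 14 * 12 = 168, not 169  fails
#7 q = 14, p = 8; 14 ≥ 8  holds
#8 abs(14 - 6) = 8, not 9  fails
#9 q^2 + s^2 = 14^2 + 12^2 = 196 + 144 = 340  holds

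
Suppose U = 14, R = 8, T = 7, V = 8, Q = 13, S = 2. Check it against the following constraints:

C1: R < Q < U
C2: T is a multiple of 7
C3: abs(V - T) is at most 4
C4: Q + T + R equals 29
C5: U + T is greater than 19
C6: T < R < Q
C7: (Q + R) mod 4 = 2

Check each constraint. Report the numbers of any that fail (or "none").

C1: values 8 < 13 < 14  ✔
C2: 7 / 7 = 1, so 7 divides 7  ✔
C3: abs(8 - 7) = 1; 1 ≤ 4  ✔
C4: Q + T + R = 13 + 7 + 8 = 28, not 29  ✘
C5: U + T = 14 + 7 = 21; 21 > 19  ✔
C6: values 7 < 8 < 13  ✔
C7: Q + R = 21; 21 mod 4 = 1, not 2  ✘

Constraints 4, 7 are violated.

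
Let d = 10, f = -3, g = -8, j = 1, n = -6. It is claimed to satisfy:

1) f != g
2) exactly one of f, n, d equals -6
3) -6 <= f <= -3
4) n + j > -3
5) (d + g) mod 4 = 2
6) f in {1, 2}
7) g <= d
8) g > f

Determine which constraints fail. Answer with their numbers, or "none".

The assignment fails constraints 4, 6, and 8.

1) f = -3, g = -8; distinct  holds
2) f=-3, n=-6, d=10; 1 of them equals -6  holds
3) f = -3 lies in [-6, -3]  holds
4) n + j = -6 + 1 = -5; -5 ≤ -3, bound -3 not met  fails
5) d + g = 2; 2 mod 4 = 2  holds
6) f = -3 is not in {1, 2}  fails
7) g = -8, d = 10; -8 ≤ 10  holds
8) g = -8, f = -3; -8 ≤ -3 (want >)  fails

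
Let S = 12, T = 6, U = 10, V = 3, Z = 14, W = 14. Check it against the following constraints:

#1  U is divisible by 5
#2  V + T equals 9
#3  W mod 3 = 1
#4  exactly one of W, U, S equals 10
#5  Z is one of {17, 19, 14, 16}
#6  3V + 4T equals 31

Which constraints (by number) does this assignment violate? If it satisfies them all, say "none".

Constraints 3 and 6 are violated.

#1 10 / 5 = 2, so 5 divides 10 — holds.
#2 V + T = 3 + 6 = 9 — holds.
#3 14 mod 3 = 2, not 1 — does not hold.
#4 W=14, U=10, S=12; 1 of them equals 10 — holds.
#5 Z = 14 is in {17, 19, 14, 16} — holds.
#6 3V + 4T = 3(3) + 4(6) = 33, not 31 — does not hold.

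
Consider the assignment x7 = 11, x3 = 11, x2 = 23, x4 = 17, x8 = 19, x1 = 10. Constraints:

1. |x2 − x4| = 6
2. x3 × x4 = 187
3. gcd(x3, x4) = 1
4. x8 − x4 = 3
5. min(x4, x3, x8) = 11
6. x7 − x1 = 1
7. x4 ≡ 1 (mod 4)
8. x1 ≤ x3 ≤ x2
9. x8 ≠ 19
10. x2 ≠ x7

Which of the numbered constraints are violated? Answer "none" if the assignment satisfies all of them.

Violated: 4 and 9.

1. |23 − 17| = 6  OK
2. x3 × x4 = 11 × 17 = 187  OK
3. gcd(11, 17) = 1  OK
4. x8 − x4 = 19 − 17 = 2, not 3  FAIL
5. min(17, 11, 19) = 11  OK
6. x7 − x1 = 11 − 10 = 1  OK
7. 17 mod 4 = 1  OK
8. values 10 ≤ 11 ≤ 23  OK
9. x8 = 19, but 19 is required to differ  FAIL
10. x2 = 23, x7 = 11; distinct  OK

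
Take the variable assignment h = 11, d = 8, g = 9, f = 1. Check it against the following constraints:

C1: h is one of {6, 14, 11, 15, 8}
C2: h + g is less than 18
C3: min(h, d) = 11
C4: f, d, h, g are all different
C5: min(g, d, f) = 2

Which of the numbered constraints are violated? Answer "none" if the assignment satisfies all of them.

C1: h = 11 is in {6, 14, 11, 15, 8} — holds.
C2: h + g = 11 + 9 = 20; 20 ≥ 18, bound 18 not met — does not hold.
C3: min(11, 8) = 8, not 11 — does not hold.
C4: values 1, 8, 11, 9 are pairwise distinct — holds.
C5: min(9, 8, 1) = 1, not 2 — does not hold.

Constraints 2, 3, and 5 are violated.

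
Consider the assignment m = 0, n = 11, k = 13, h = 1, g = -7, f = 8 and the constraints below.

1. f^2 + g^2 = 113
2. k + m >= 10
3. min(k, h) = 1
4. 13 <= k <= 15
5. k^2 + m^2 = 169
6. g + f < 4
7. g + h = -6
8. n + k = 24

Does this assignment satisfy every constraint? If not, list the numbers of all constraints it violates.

1. f^2 + g^2 = 8^2 + (-7)^2 = 64 + 49 = 113  ✔
2. k + m = 13 + 0 = 13; 13 ≥ 10  ✔
3. min(13, 1) = 1  ✔
4. k = 13 lies in [13, 15]  ✔
5. k^2 + m^2 = 13^2 + 0^2 = 169 + 0 = 169  ✔
6. g + f = -7 + 8 = 1; 1 < 4  ✔
7. g + h = -7 + 1 = -6  ✔
8. n + k = 11 + 13 = 24  ✔

The assignment satisfies every constraint.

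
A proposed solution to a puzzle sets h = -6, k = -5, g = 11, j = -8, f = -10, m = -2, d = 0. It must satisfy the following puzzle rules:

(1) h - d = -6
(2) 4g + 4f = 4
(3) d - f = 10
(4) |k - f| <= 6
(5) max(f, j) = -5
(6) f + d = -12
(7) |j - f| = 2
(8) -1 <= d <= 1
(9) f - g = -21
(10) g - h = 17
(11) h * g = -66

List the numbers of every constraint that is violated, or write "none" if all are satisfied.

Constraints 5, 6 do not hold.

(1) h - d = -6 - 0 = -6  ✓
(2) 4g + 4f = 4(11) + 4(-10) = 4  ✓
(3) d - f = 0 - (-10) = 10  ✓
(4) |-5 - (-10)| = 5; 5 ≤ 6  ✓
(5) max(-10, -8) = -8, not -5  ✗
(6) f + d = -10 + 0 = -10, not -12  ✗
(7) |-8 - (-10)| = 2  ✓
(8) d = 0 lies in [-1, 1]  ✓
(9) f - g = -10 - 11 = -21  ✓
(10) g - h = 11 - (-6) = 17  ✓
(11) h * g = -6 * 11 = -66  ✓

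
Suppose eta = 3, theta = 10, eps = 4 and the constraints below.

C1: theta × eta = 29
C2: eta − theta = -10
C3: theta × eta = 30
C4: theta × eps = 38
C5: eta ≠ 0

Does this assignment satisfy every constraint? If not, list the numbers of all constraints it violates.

C1: theta × eta = 10 × 3 = 30, not 29 — does not hold.
C2: eta − theta = 3 − 10 = -7, not -10 — does not hold.
C3: theta × eta = 10 × 3 = 30 — holds.
C4: theta × eps = 10 × 4 = 40, not 38 — does not hold.
C5: eta = 3, and 3 ≠ 0 — holds.

Constraints 1, 2, 4 do not hold.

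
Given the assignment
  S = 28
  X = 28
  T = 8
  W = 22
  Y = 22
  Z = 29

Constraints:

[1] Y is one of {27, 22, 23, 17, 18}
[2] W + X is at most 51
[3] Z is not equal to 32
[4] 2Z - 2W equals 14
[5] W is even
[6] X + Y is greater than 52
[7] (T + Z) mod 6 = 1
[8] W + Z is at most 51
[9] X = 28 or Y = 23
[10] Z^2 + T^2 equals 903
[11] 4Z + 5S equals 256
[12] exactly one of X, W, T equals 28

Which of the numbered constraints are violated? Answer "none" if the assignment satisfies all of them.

Constraints 6 and 10 are violated.

[1] Y = 22 is in {27, 22, 23, 17, 18} — holds.
[2] W + X = 22 + 28 = 50; 50 ≤ 51 — holds.
[3] Z = 29, and 29 ≠ 32 — holds.
[4] 2Z - 2W = 2(29) - 2(22) = 14 — holds.
[5] W = 22 is even — holds.
[6] X + Y = 28 + 22 = 50; 50 ≤ 52, bound 52 not met — fails.
[7] T + Z = 37; 37 mod 6 = 1 — holds.
[8] W + Z = 22 + 29 = 51; 51 ≤ 51 — holds.
[9] X = 28 = 28 (first disjunct) — holds.
[10] Z^2 + T^2 = 29^2 + 8^2 = 841 + 64 = 905, not 903 — fails.
[11] 4Z + 5S = 4(29) + 5(28) = 256 — holds.
[12] X=28, W=22, T=8; 1 of them equals 28 — holds.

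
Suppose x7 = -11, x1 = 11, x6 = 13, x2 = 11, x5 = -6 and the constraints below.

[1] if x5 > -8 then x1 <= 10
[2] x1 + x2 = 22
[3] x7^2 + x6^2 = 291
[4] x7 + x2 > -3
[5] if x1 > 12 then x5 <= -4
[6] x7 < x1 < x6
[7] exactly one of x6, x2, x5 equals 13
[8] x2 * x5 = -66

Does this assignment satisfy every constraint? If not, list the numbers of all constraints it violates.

[1] x5 = -6 > -8, so we need x1 ≤ 10; but x1 = 11 > 10 — violated.
[2] x1 + x2 = 11 + 11 = 22 — satisfied.
[3] x7^2 + x6^2 = (-11)^2 + 13^2 = 121 + 169 = 290, not 291 — violated.
[4] x7 + x2 = -11 + 11 = 0; 0 > -3 — satisfied.
[5] x1 = 11, not > 12; antecedent false, conditional vacuously true — satisfied.
[6] values -11 < 11 < 13 — satisfied.
[7] x6=13, x2=11, x5=-6; 1 of them equals 13 — satisfied.
[8] x2 * x5 = 11 * (-6) = -66 — satisfied.

Violated: 1 and 3.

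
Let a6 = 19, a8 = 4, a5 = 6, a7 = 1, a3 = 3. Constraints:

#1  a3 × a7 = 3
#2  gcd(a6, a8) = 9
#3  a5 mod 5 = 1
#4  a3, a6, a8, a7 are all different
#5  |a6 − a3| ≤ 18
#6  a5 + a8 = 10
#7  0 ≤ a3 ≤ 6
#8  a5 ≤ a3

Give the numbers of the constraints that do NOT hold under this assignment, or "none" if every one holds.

#1 a3 × a7 = 3 × 1 = 3  ✔
#2 gcd(19, 4) = 1, not 9  ✘
#3 6 mod 5 = 1  ✔
#4 values 3, 19, 4, 1 are pairwise distinct  ✔
#5 |19 − 3| = 16; 16 ≤ 18  ✔
#6 a5 + a8 = 6 + 4 = 10  ✔
#7 a3 = 3 lies in [0, 6]  ✔
#8 a5 = 6, a3 = 3; 6 > 3 (want ≤)  ✘

Constraints 2 and 8 do not hold.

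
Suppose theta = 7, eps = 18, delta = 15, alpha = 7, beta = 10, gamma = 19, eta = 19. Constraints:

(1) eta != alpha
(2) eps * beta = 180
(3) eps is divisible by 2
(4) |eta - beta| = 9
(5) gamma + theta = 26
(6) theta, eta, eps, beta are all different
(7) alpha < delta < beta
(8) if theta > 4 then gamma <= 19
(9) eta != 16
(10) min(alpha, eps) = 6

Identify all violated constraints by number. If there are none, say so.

No — constraints 7 and 10 are not satisfied.

(1) eta = 19, alpha = 7; distinct  ✔
(2) eps * beta = 18 * 10 = 180  ✔
(3) 18 / 2 = 9, so 2 divides 18  ✔
(4) |19 - 10| = 9  ✔
(5) gamma + theta = 19 + 7 = 26  ✔
(6) values 7, 19, 18, 10 are pairwise distinct  ✔
(7) values 7, 15, 10; delta = 15 is not < beta = 10  ✘
(8) theta = 7 > 4, so we need gamma ≤ 19; gamma = 19 ≤ 19  ✔
(9) eta = 19, and 19 ≠ 16  ✔
(10) min(7, 18) = 7, not 6  ✘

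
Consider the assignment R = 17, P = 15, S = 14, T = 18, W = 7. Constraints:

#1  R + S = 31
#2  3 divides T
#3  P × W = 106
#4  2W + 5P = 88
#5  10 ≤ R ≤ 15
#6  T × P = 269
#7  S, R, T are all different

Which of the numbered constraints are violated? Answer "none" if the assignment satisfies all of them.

The assignment fails constraints 3, 4, 5, and 6.

#1 R + S = 17 + 14 = 31 — holds.
#2 18 / 3 = 6, so 3 divides 18 — holds.
#3 P × W = 15 × 7 = 105, not 106 — does not hold.
#4 2W + 5P = 2(7) + 5(15) = 89, not 88 — does not hold.
#5 R = 17 is outside [10, 15] — does not hold.
#6 T × P = 18 × 15 = 270, not 269 — does not hold.
#7 values 14, 17, 18 are pairwise distinct — holds.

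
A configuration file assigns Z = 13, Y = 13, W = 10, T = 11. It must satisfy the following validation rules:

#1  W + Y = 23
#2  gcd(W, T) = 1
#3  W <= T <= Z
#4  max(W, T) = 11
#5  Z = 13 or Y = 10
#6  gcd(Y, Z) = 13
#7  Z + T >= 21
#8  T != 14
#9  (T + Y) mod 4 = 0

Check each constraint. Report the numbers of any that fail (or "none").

#1 W + Y = 10 + 13 = 23 — holds.
#2 gcd(10, 11) = 1 — holds.
#3 values 10 <= 11 <= 13 — holds.
#4 max(10, 11) = 11 — holds.
#5 Z = 13 = 13 (first disjunct) — holds.
#6 gcd(13, 13) = 13 — holds.
#7 Z + T = 13 + 11 = 24; 24 ≥ 21 — holds.
#8 T = 11, and 11 ≠ 14 — holds.
#9 T + Y = 24; 24 mod 4 = 0 — holds.

All constraints are satisfied.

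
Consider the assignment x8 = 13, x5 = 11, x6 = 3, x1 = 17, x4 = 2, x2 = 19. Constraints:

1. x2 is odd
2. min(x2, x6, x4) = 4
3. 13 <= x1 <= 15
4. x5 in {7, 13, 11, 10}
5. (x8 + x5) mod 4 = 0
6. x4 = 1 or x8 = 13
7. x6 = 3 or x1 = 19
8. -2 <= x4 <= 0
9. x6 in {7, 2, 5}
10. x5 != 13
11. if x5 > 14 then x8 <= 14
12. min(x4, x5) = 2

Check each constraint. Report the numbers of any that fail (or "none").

No — constraints 2, 3, 8, and 9 are not satisfied.

1. x2 = 19 is odd  ✓
2. min(19, 3, 2) = 2, not 4  ✗
3. x1 = 17 is outside [13, 15]  ✗
4. x5 = 11 is in {7, 13, 11, 10}  ✓
5. x8 + x5 = 24; 24 mod 4 = 0  ✓
6. x4 = 2 ≠ 1, but x8 = 13 = 13 (second disjunct)  ✓
7. x6 = 3 = 3 (first disjunct)  ✓
8. x4 = 2 is outside [-2, 0]  ✗
9. x6 = 3 is not in {7, 2, 5}  ✗
10. x5 = 11, and 11 ≠ 13  ✓
11. x5 = 11, not > 14; antecedent false, conditional vacuously true  ✓
12. min(2, 11) = 2  ✓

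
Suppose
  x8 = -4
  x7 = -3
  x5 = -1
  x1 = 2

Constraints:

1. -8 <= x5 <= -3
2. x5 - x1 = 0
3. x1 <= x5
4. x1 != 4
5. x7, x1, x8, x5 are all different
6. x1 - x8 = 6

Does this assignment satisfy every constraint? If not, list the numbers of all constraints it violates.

1. x5 = -1 is outside [-8, -3]  FAIL
2. x5 - x1 = -1 - 2 = -3, not 0  FAIL
3. x1 = 2, x5 = -1; 2 > -1 (want ≤)  FAIL
4. x1 = 2, and 2 ≠ 4  OK
5. values -3, 2, -4, -1 are pairwise distinct  OK
6. x1 - x8 = 2 - (-4) = 6  OK

No — constraints 1, 2, and 3 are not satisfied.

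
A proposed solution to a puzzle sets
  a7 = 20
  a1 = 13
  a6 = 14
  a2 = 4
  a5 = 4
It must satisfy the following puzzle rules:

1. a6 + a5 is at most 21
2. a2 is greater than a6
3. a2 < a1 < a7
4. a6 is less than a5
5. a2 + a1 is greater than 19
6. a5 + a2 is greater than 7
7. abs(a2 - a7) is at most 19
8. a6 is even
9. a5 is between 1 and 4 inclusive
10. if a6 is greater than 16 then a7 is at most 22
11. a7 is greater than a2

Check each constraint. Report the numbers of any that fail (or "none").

1. a6 + a5 = 14 + 4 = 18; 18 ≤ 21 — holds.
2. a2 = 4, a6 = 14; 4 ≤ 14 (want >) — fails.
3. values 4 < 13 < 20 — holds.
4. a6 = 14, a5 = 4; 14 ≥ 4 (want <) — fails.
5. a2 + a1 = 4 + 13 = 17; 17 ≤ 19, bound 19 not met — fails.
6. a5 + a2 = 4 + 4 = 8; 8 > 7 — holds.
7. abs(4 - 20) = 16; 16 ≤ 19 — holds.
8. a6 = 14 is even — holds.
9. a5 = 4 lies in [1, 4] — holds.
10. a6 = 14, not > 16; antecedent false, conditional vacuously true — holds.
11. a7 = 20, a2 = 4; 20 > 4 — holds.

The assignment fails constraints 2, 4, 5.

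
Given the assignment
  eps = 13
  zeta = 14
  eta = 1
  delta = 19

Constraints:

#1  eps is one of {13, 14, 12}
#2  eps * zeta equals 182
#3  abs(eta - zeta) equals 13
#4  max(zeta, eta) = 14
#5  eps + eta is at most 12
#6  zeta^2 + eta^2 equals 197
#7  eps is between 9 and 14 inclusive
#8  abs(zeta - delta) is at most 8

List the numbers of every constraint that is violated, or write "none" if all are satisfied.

The assignment fails constraint 5.

#1 eps = 13 is in {13, 14, 12}  ✓
#2 eps * zeta = 13 * 14 = 182  ✓
#3 abs(1 - 14) = 13  ✓
#4 max(14, 1) = 14  ✓
#5 eps + eta = 13 + 1 = 14; 14 > 12, bound 12 not met  ✗
#6 zeta^2 + eta^2 = 14^2 + 1^2 = 196 + 1 = 197  ✓
#7 eps = 13 lies in [9, 14]  ✓
#8 abs(14 - 19) = 5; 5 ≤ 8  ✓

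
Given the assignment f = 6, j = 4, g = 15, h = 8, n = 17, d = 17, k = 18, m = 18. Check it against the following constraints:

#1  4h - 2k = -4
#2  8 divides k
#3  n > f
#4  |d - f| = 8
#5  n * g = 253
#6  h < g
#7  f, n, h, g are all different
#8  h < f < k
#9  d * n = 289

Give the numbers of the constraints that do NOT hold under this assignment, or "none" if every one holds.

#1 4h - 2k = 4(8) - 2(18) = -4  true
#2 18 = 8*2 + 2, so 8 does not divide 18  false
#3 n = 17, f = 6; 17 > 6  true
#4 |17 - 6| = 11, not 8  false
#5 n * g = 17 * 15 = 255, not 253  false
#6 h = 8, g = 15; 8 < 15  true
#7 values 6, 17, 8, 15 are pairwise distinct  true
#8 values 8, 6, 18; h = 8 is not < f = 6  false
#9 d * n = 17 * 17 = 289  true

Violated: 2, 4, 5, 8.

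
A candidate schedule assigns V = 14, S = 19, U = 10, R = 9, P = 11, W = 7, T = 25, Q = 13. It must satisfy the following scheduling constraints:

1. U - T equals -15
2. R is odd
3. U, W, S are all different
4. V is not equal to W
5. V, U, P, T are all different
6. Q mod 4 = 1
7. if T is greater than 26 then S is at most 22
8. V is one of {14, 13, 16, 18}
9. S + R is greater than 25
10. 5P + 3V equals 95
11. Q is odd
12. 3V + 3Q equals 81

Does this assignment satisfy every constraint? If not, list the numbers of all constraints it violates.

1. U - T = 10 - 25 = -15  ✔
2. R = 9 is odd  ✔
3. values 10, 7, 19 are pairwise distinct  ✔
4. V = 14, W = 7; distinct  ✔
5. values 14, 10, 11, 25 are pairwise distinct  ✔
6. 13 mod 4 = 1  ✔
7. T = 25, not > 26; antecedent false, conditional vacuously true  ✔
8. V = 14 is in {14, 13, 16, 18}  ✔
9. S + R = 19 + 9 = 28; 28 > 25  ✔
10. 5P + 3V = 5(11) + 3(14) = 97, not 95  ✘
11. Q = 13 is odd  ✔
12. 3V + 3Q = 3(14) + 3(13) = 81  ✔

The assignment fails constraint 10.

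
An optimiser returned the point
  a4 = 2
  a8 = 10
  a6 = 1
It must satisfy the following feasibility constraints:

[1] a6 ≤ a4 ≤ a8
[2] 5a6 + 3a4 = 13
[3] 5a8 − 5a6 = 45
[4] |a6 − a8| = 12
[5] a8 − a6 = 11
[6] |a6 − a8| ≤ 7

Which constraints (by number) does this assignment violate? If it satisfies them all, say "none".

The assignment fails constraints 2, 4, 5, and 6.

[1] values 1 ≤ 2 ≤ 10 — holds.
[2] 5a6 + 3a4 = 5(1) + 3(2) = 11, not 13 — fails.
[3] 5a8 − 5a6 = 5(10) − 5(1) = 45 — holds.
[4] |1 − 10| = 9, not 12 — fails.
[5] a8 − a6 = 10 − 1 = 9, not 11 — fails.
[6] |1 − 10| = 9; 9 > 7, exceeds bound 7 — fails.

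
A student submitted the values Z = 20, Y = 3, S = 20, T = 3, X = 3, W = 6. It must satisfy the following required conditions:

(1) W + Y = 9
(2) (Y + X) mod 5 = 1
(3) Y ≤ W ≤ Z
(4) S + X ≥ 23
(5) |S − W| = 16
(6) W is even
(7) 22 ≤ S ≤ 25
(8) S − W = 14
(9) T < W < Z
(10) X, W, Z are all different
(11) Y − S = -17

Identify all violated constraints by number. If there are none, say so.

(1) W + Y = 6 + 3 = 9 — satisfied.
(2) Y + X = 6; 6 mod 5 = 1 — satisfied.
(3) values 3 ≤ 6 ≤ 20 — satisfied.
(4) S + X = 20 + 3 = 23; 23 ≥ 23 — satisfied.
(5) |20 − 6| = 14, not 16 — violated.
(6) W = 6 is even — satisfied.
(7) S = 20 is outside [22, 25] — violated.
(8) S − W = 20 − 6 = 14 — satisfied.
(9) values 3 < 6 < 20 — satisfied.
(10) values 3, 6, 20 are pairwise distinct — satisfied.
(11) Y − S = 3 − 20 = -17 — satisfied.

Constraints 5 and 7 do not hold.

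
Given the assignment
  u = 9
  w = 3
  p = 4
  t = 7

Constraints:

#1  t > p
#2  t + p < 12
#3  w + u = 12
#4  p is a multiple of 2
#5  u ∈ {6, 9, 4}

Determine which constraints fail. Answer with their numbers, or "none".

#1 t = 7, p = 4; 7 > 4 — holds.
#2 t + p = 7 + 4 = 11; 11 < 12 — holds.
#3 w + u = 3 + 9 = 12 — holds.
#4 4 / 2 = 2, so 2 divides 4 — holds.
#5 u = 9 is in {6, 9, 4} — holds.

All constraints are satisfied.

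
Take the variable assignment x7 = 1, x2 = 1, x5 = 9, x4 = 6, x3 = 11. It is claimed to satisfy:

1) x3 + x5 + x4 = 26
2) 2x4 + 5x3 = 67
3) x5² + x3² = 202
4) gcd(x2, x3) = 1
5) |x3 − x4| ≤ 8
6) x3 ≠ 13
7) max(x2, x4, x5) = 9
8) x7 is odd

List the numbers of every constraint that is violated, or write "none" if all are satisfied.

No violations.

1) x3 + x5 + x4 = 11 + 9 + 6 = 26  true
2) 2x4 + 5x3 = 2(6) + 5(11) = 67  true
3) x5² + x3² = 9² + 11² = 81 + 121 = 202  true
4) gcd(1, 11) = 1  true
5) |11 − 6| = 5; 5 ≤ 8  true
6) x3 = 11, and 11 ≠ 13  true
7) max(1, 6, 9) = 9  true
8) x7 = 1 is odd  true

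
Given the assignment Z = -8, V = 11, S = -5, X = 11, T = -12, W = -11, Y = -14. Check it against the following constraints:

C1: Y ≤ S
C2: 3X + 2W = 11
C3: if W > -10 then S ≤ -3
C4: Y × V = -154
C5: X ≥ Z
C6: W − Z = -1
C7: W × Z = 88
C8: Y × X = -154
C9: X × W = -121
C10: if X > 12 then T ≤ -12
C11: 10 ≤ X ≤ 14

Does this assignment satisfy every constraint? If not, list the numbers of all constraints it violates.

C1: Y = -14, S = -5; -14 ≤ -5 — holds.
C2: 3X + 2W = 3(11) + 2(-11) = 11 — holds.
C3: W = -11, not > -10; antecedent false, conditional vacuously true — holds.
C4: Y × V = -14 × 11 = -154 — holds.
C5: X = 11, Z = -8; 11 ≥ -8 — holds.
C6: W − Z = -11 − (-8) = -3, not -1 — does not hold.
C7: W × Z = -11 × (-8) = 88 — holds.
C8: Y × X = -14 × 11 = -154 — holds.
C9: X × W = 11 × (-11) = -121 — holds.
C10: X = 11, not > 12; antecedent false, conditional vacuously true — holds.
C11: X = 11 lies in [10, 14] — holds.

The assignment fails constraint 6.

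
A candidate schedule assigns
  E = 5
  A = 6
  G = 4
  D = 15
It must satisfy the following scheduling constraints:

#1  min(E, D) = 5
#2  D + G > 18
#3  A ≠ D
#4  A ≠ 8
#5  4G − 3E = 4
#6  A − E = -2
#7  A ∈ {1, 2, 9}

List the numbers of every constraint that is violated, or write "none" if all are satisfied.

#1 min(5, 15) = 5  OK
#2 D + G = 15 + 4 = 19; 19 > 18  OK
#3 A = 6, D = 15; distinct  OK
#4 A = 6, and 6 ≠ 8  OK
#5 4G − 3E = 4(4) − 3(5) = 1, not 4  FAIL
#6 A − E = 6 − 5 = 1, not -2  FAIL
#7 A = 6 is not in {1, 2, 9}  FAIL

Constraints 5, 6, and 7 are violated.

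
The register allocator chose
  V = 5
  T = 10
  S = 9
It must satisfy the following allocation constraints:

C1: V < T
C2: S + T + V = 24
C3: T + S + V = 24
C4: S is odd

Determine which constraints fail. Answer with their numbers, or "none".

None — every constraint holds.

C1: V = 5, T = 10; 5 < 10 — OK.
C2: S + T + V = 9 + 10 + 5 = 24 — OK.
C3: T + S + V = 10 + 9 + 5 = 24 — OK.
C4: S = 9 is odd — OK.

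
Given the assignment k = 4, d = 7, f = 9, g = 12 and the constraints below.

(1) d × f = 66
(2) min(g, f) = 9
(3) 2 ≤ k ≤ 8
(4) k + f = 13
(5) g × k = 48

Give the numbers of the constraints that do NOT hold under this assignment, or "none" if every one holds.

Constraint 1 is violated.

(1) d × f = 7 × 9 = 63, not 66 — violated.
(2) min(12, 9) = 9 — satisfied.
(3) k = 4 lies in [2, 8] — satisfied.
(4) k + f = 4 + 9 = 13 — satisfied.
(5) g × k = 12 × 4 = 48 — satisfied.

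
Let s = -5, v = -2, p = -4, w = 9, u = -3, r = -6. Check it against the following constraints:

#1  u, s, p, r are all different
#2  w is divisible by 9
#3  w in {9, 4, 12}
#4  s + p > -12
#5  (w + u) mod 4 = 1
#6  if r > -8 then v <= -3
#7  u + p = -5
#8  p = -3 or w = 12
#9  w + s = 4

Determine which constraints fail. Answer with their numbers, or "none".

The assignment fails constraints 5, 6, 7, 8.

#1 values -3, -5, -4, -6 are pairwise distinct — holds.
#2 9 / 9 = 1, so 9 divides 9 — holds.
#3 w = 9 is in {9, 4, 12} — holds.
#4 s + p = -5 + (-4) = -9; -9 > -12 — holds.
#5 w + u = 6; 6 mod 4 = 2, not 1 — fails.
#6 r = -6 > -8, so we need v ≤ -3; but v = -2 > -3 — fails.
#7 u + p = -3 + (-4) = -7, not -5 — fails.
#8 p = -4 ≠ -3 and w = 9 ≠ 12; both disjuncts false — fails.
#9 w + s = 9 + (-5) = 4 — holds.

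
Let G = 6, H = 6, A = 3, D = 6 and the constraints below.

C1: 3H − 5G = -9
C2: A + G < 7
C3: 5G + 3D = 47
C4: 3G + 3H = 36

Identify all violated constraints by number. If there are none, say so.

Constraints 1, 2, and 3 are violated.

C1: 3H − 5G = 3(6) − 5(6) = -12, not -9 — violated.
C2: A + G = 3 + 6 = 9; 9 ≥ 7, bound 7 not met — violated.
C3: 5G + 3D = 5(6) + 3(6) = 48, not 47 — violated.
C4: 3G + 3H = 3(6) + 3(6) = 36 — OK.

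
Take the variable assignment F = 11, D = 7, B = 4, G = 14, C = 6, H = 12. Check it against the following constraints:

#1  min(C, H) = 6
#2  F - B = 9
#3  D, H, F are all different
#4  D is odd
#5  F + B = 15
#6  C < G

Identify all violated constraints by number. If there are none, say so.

Violated: 2.

#1 min(6, 12) = 6 — holds.
#2 F - B = 11 - 4 = 7, not 9 — fails.
#3 values 7, 12, 11 are pairwise distinct — holds.
#4 D = 7 is odd — holds.
#5 F + B = 11 + 4 = 15 — holds.
#6 C = 6, G = 14; 6 < 14 — holds.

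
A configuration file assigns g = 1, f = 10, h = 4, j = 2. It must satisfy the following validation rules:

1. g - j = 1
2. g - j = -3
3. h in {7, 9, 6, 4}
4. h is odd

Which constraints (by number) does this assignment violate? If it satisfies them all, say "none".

Constraints 1, 2, 4 are violated.

1. g - j = 1 - 2 = -1, not 1  no
2. g - j = 1 - 2 = -1, not -3  no
3. h = 4 is in {7, 9, 6, 4}  yes
4. h = 4 is even  no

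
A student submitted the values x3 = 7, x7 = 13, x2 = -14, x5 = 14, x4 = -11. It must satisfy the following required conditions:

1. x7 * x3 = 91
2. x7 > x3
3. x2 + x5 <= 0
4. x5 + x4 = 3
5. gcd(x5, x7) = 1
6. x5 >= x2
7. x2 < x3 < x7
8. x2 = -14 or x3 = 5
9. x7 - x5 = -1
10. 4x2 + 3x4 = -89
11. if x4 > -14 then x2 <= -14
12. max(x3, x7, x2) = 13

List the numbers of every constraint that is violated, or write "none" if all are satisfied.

No violations.

1. x7 * x3 = 13 * 7 = 91 — satisfied.
2. x7 = 13, x3 = 7; 13 > 7 — satisfied.
3. x2 + x5 = -14 + 14 = 0; 0 ≤ 0 — satisfied.
4. x5 + x4 = 14 + (-11) = 3 — satisfied.
5. gcd(14, 13) = 1 — satisfied.
6. x5 = 14, x2 = -14; 14 ≥ -14 — satisfied.
7. values -14 < 7 < 13 — satisfied.
8. x2 = -14 = -14 (first disjunct) — satisfied.
9. x7 - x5 = 13 - 14 = -1 — satisfied.
10. 4x2 + 3x4 = 4(-14) + 3(-11) = -89 — satisfied.
11. x4 = -11 > -14, so we need x2 ≤ -14; x2 = -14 ≤ -14 — satisfied.
12. max(7, 13, -14) = 13 — satisfied.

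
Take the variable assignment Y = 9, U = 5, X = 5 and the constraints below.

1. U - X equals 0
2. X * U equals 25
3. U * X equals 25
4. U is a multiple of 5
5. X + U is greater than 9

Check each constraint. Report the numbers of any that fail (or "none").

Yes — all constraints hold.

1. U - X = 5 - 5 = 0 — holds.
2. X * U = 5 * 5 = 25 — holds.
3. U * X = 5 * 5 = 25 — holds.
4. 5 / 5 = 1, so 5 divides 5 — holds.
5. X + U = 5 + 5 = 10; 10 > 9 — holds.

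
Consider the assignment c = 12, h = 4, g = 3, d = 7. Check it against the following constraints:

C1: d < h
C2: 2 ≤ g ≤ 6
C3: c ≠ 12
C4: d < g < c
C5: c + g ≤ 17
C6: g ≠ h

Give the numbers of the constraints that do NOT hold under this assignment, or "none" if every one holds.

Constraints 1, 3, and 4 do not hold.

C1: d = 7, h = 4; 7 ≥ 4 (want <) — violated.
C2: g = 3 lies in [2, 6] — OK.
C3: c = 12, but 12 is required to differ — violated.
C4: values 7, 3, 12; d = 7 is not < g = 3 — violated.
C5: c + g = 12 + 3 = 15; 15 ≤ 17 — OK.
C6: g = 3, h = 4; distinct — OK.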